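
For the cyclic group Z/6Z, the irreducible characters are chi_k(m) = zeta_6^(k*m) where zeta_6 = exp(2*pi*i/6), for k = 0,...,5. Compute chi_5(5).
chi_5(5) = zeta_6^25 = exp(I*pi/3)

chi_5(5) = zeta_6^(5*5) = zeta_6^25. Since zeta_6^6 = 1, this equals zeta_6^1 = exp(2*pi*i*1/6) = exp(I*pi/3).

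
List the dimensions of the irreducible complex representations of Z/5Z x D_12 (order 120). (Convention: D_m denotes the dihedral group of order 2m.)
Dimensions: 1, 1, 1, 1, 1, 1, 1, 1, 1, 1, 1, 1, 1, 1, 1, 1, 1, 1, 1, 1, 2, 2, 2, 2, 2, 2, 2, 2, 2, 2, 2, 2, 2, 2, 2, 2, 2, 2, 2, 2, 2, 2, 2, 2, 2

Explanation: There are 45 irreducibles (= number of conjugacy classes). Their dimensions d_i satisfy sum d_i^2 = |G| = 120: 1 + 1 + 1 + 1 + 1 + 1 + 1 + 1 + 1 + 1 + 1 + 1 + 1 + 1 + 1 + 1 + 1 + 1 + 1 + 1 + 4 + 4 + 4 + 4 + 4 + 4 + 4 + 4 + 4 + 4 + 4 + 4 + 4 + 4 + 4 + 4 + 4 + 4 + 4 + 4 + 4 + 4 + 4 + 4 + 4 = 120. (For the product with Z/5Z: each of the 5 1-dim characters of Z/5Z tensors with each irrep of D_12, giving 5 copies of each D_12-dimension.)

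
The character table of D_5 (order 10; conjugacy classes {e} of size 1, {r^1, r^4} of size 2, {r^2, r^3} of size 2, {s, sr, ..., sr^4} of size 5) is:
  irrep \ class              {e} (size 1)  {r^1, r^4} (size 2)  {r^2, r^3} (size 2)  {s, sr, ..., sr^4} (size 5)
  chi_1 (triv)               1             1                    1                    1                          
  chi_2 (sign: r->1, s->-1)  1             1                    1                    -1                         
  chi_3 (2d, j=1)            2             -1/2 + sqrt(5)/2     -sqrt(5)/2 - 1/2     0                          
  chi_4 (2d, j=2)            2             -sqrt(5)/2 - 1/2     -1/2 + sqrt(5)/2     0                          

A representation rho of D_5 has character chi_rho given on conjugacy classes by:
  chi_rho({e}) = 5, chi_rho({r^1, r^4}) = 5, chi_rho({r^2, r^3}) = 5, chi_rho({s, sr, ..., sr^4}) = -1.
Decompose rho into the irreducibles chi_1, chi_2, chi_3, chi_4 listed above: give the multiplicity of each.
Multiplicities: chi_1: 2, chi_2: 3, chi_3: 0, chi_4: 0.

Details: Use <chi_rho, chi> = (1/|G|) sum_C |C| * chi_rho(C) * conj(chi(C)) with |G| = 10 for each irreducible chi in the table:
  <chi_rho, chi_1> = (1/10)[1*(5)*conj(1) + 2*(5)*conj(1) + 2*(5)*conj(1) + 5*(-1)*conj(1)]
      = (1/10)[(5) + (10) + (10) + (-5)] = 20/10 = 2
  <chi_rho, chi_2> = (1/10)[1*(5)*conj(1) + 2*(5)*conj(1) + 2*(5)*conj(1) + 5*(-1)*conj(-1)]
      = (1/10)[(5) + (10) + (10) + (5)] = 30/10 = 3
  <chi_rho, chi_3> = (1/10)[1*(5)*conj(2) + 2*(5)*conj(-1/2 + sqrt(5)/2) + 2*(5)*conj(-sqrt(5)/2 - 1/2) + 5*(-1)*conj(0)]
      = (1/10)[(10) + (-5 + 5*sqrt(5)) + (-5*sqrt(5) - 5) + (0)] = 0/10 = 0
  <chi_rho, chi_4> = (1/10)[1*(5)*conj(2) + 2*(5)*conj(-sqrt(5)/2 - 1/2) + 2*(5)*conj(-1/2 + sqrt(5)/2) + 5*(-1)*conj(0)]
      = (1/10)[(10) + (-5*sqrt(5) - 5) + (-5 + 5*sqrt(5)) + (0)] = 0/10 = 0
Dimension check: dim(rho) = sum (mult * dim) = 2*1 + 3*1 + 0*2 + 0*2 = 5 = chi_rho(e) = 5.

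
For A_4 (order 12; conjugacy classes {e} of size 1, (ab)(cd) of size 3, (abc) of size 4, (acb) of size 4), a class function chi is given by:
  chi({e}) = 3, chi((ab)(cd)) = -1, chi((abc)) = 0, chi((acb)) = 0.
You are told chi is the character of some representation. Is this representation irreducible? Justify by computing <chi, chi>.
Irreducible: <chi, chi> = 1.

Working: <chi, chi> = (1/|G|) sum_C |C| * |chi(C)|^2 = (1/12)[1*|3|^2 + 3*|-1|^2 + 4*|0|^2 + 4*|0|^2]
  = (1/12)[(9) + (3) + (0) + (0)] = 12/12 = 1.
(Exp terms are combined using exp(i*s)*conj(exp(i*t)) = exp(i*(s-t)), and sums of them are collapsed using the identity that for every m > 1 the m distinct m-th roots of unity sum to 0, e.g. 1 + exp(2*I*pi/3) + exp(-2*I*pi/3) = 0.)
A character is irreducible iff <chi, chi> = 1, so this representation is irreducible.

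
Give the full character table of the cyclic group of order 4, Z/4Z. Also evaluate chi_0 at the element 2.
Character table of Z/4Z (irreps indexed chi_0,...,chi_3 with chi_k(m) = zeta_4^(k*m), zeta_4 = exp(2*pi*i/4)):
  irrep \ class  {0} (size 1)  {1} (size 1)  {2} (size 1)  {3} (size 1)
  chi_0          1             1             1             1           
  chi_1          1             I             -1            -I          
  chi_2          1             -1            1             -1          
  chi_3          1             -I            -1            I           

Spot check: chi_0(2) = zeta_4^(0*2) = zeta_4^0 = 1.

Details: Z/4Z is abelian, so all 4 irreducible complex representations are 1-dimensional. They are given by chi_k(m) = zeta_4^(k*m) for k = 0,...,3. Row orthogonality: sum_m chi_k(m) conj(chi_l(m)) = 4 * [k = l].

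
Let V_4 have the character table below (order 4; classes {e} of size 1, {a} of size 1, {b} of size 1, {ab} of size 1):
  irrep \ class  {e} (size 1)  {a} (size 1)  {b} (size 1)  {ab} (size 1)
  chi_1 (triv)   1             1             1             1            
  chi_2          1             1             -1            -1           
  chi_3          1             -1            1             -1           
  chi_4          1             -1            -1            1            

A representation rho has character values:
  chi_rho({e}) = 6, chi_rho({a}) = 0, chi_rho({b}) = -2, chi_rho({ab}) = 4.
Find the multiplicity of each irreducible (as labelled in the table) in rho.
Multiplicities: chi_1: 2, chi_2: 1, chi_3: 0, chi_4: 3.

Working: Use <chi_rho, chi> = (1/|G|) sum_C |C| * chi_rho(C) * conj(chi(C)) with |G| = 4 for each irreducible chi in the table:
  <chi_rho, chi_1> = (1/4)[1*(6)*conj(1) + 1*(0)*conj(1) + 1*(-2)*conj(1) + 1*(4)*conj(1)]
      = (1/4)[(6) + (0) + (-2) + (4)] = 8/4 = 2
  <chi_rho, chi_2> = (1/4)[1*(6)*conj(1) + 1*(0)*conj(1) + 1*(-2)*conj(-1) + 1*(4)*conj(-1)]
      = (1/4)[(6) + (0) + (2) + (-4)] = 4/4 = 1
  <chi_rho, chi_3> = (1/4)[1*(6)*conj(1) + 1*(0)*conj(-1) + 1*(-2)*conj(1) + 1*(4)*conj(-1)]
      = (1/4)[(6) + (0) + (-2) + (-4)] = 0/4 = 0
  <chi_rho, chi_4> = (1/4)[1*(6)*conj(1) + 1*(0)*conj(-1) + 1*(-2)*conj(-1) + 1*(4)*conj(1)]
      = (1/4)[(6) + (0) + (2) + (4)] = 12/4 = 3
Dimension check: dim(rho) = sum (mult * dim) = 2*1 + 1*1 + 0*1 + 3*1 = 6 = chi_rho(e) = 6.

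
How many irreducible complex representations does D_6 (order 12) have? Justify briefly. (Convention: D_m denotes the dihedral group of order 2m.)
6

Proof sketch: The number of irreducible complex representations of a finite group equals its number of conjugacy classes. D_6 has 6 conjugacy classes (n/2 + 3 for n even), so D_6 (order 12) has exactly 6 irreducible complex representations.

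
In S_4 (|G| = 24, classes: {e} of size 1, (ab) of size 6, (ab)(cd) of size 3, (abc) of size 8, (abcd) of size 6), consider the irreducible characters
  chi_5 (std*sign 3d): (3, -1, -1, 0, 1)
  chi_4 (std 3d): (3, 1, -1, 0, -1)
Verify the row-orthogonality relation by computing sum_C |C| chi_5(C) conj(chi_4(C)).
Sum = 0; so <chi_5, chi_4> = 0 (distinct irreducibles are orthogonal).

Solution. Compute term by term over conjugacy classes (|C| * chi_5(C) * conj(chi_4(C))):
  1*(3)*conj(3) + 6*(-1)*conj(1) + 3*(-1)*conj(-1) + 8*(0)*conj(0) + 6*(1)*conj(-1)
  = (9) + (-6) + (3) + (0) + (-6)
  = 0.
Dividing by |G| = 24 gives 0/24 = 0, matching the row-orthogonality relation <chi_5, chi_4> = [chi_5 = chi_4].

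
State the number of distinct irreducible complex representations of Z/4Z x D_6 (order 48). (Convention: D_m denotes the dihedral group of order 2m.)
24

The number of irreducible complex representations of a finite group equals its number of conjugacy classes. For a direct product, #classes(G x H) = #classes(G) * #classes(H). Z/4Z has 4 classes (abelian), D_6 has 6 classes, so 4 * 6 = 24, so Z/4Z x D_6 (order 48) has exactly 24 irreducible complex representations.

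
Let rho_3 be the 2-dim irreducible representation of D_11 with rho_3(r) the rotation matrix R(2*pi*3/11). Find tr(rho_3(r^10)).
chi_{rho_3}(r^10) = 2*cos(2*pi*3*10/11) = -2*cos(5*pi/11)

Working: rho_3(r^10) is rotation by angle 2*pi*3*10/11, whose trace is 2*cos(2*pi*3*10/11) = -2*cos(5*pi/11).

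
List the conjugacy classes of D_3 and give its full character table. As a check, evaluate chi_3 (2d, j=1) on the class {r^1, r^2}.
Conjugacy classes: {e} of size 1, {r^1, r^2} of size 2, {s, sr, ..., sr^2} of size 3.
Character table:
  irrep \ class              {e} (size 1)  {r^1, r^2} (size 2)  {s, sr, ..., sr^2} (size 3)
  chi_1 (triv)               1             1                    1                          
  chi_2 (sign: r->1, s->-1)  1             1                    -1                         
  chi_3 (2d, j=1)            2             -1                   0                          

Spot check: chi_3 (2d, j=1) on {r^1, r^2} = -1.

Details: D_3 has order 2*3 = 6 with 3 conjugacy classes, hence 3 irreducibles. Sum of squared dims 1 + 1 + 4 = 6 = |G|. Linear characters come from the abelianisation; the 2-dimensional irreps have character r^k -> 2*cos(2*pi*j*k/3), reflections -> 0.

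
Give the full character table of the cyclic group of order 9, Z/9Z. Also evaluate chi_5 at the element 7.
Character table of Z/9Z (irreps indexed chi_0,...,chi_8 with chi_k(m) = zeta_9^(k*m), zeta_9 = exp(2*pi*i/9)):
  irrep \ class  {0} (size 1)  {1} (size 1)    {2} (size 1)    {3} (size 1)    {4} (size 1)    {5} (size 1)    {6} (size 1)    {7} (size 1)    {8} (size 1)  
  chi_0          1             1               1               1               1               1               1               1               1             
  chi_1          1             exp(2*I*pi/9)   exp(4*I*pi/9)   exp(2*I*pi/3)   exp(8*I*pi/9)   exp(-8*I*pi/9)  exp(-2*I*pi/3)  exp(-4*I*pi/9)  exp(-2*I*pi/9)
  chi_2          1             exp(4*I*pi/9)   exp(8*I*pi/9)   exp(-2*I*pi/3)  exp(-2*I*pi/9)  exp(2*I*pi/9)   exp(2*I*pi/3)   exp(-8*I*pi/9)  exp(-4*I*pi/9)
  chi_3          1             exp(2*I*pi/3)   exp(-2*I*pi/3)  1               exp(2*I*pi/3)   exp(-2*I*pi/3)  1               exp(2*I*pi/3)   exp(-2*I*pi/3)
  chi_4          1             exp(8*I*pi/9)   exp(-2*I*pi/9)  exp(2*I*pi/3)   exp(-4*I*pi/9)  exp(4*I*pi/9)   exp(-2*I*pi/3)  exp(2*I*pi/9)   exp(-8*I*pi/9)
  chi_5          1             exp(-8*I*pi/9)  exp(2*I*pi/9)   exp(-2*I*pi/3)  exp(4*I*pi/9)   exp(-4*I*pi/9)  exp(2*I*pi/3)   exp(-2*I*pi/9)  exp(8*I*pi/9) 
  chi_6          1             exp(-2*I*pi/3)  exp(2*I*pi/3)   1               exp(-2*I*pi/3)  exp(2*I*pi/3)   1               exp(-2*I*pi/3)  exp(2*I*pi/3) 
  chi_7          1             exp(-4*I*pi/9)  exp(-8*I*pi/9)  exp(2*I*pi/3)   exp(2*I*pi/9)   exp(-2*I*pi/9)  exp(-2*I*pi/3)  exp(8*I*pi/9)   exp(4*I*pi/9) 
  chi_8          1             exp(-2*I*pi/9)  exp(-4*I*pi/9)  exp(-2*I*pi/3)  exp(-8*I*pi/9)  exp(8*I*pi/9)   exp(2*I*pi/3)   exp(4*I*pi/9)   exp(2*I*pi/9) 

Spot check: chi_5(7) = zeta_9^(5*7) = zeta_9^35 = exp(-2*I*pi/9).

Justification: Z/9Z is abelian, so all 9 irreducible complex representations are 1-dimensional. They are given by chi_k(m) = zeta_9^(k*m) for k = 0,...,8. Row orthogonality: sum_m chi_k(m) conj(chi_l(m)) = 9 * [k = l].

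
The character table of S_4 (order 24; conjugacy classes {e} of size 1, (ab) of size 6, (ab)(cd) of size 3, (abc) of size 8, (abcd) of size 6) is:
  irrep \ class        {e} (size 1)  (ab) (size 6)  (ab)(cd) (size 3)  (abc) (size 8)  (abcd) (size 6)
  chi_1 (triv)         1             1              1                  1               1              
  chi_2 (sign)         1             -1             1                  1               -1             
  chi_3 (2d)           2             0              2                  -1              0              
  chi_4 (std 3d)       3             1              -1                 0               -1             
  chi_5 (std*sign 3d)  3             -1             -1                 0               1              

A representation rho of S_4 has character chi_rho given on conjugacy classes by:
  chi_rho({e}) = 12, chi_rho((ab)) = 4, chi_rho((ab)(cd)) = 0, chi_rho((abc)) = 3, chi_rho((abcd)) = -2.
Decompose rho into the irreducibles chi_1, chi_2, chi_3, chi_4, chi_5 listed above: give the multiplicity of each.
Multiplicities: chi_1: 2, chi_2: 1, chi_3: 0, chi_4: 3, chi_5: 0.

Use <chi_rho, chi> = (1/|G|) sum_C |C| * chi_rho(C) * conj(chi(C)) with |G| = 24 for each irreducible chi in the table:
  <chi_rho, chi_1> = (1/24)[1*(12)*conj(1) + 6*(4)*conj(1) + 3*(0)*conj(1) + 8*(3)*conj(1) + 6*(-2)*conj(1)]
      = (1/24)[(12) + (24) + (0) + (24) + (-12)] = 48/24 = 2
  <chi_rho, chi_2> = (1/24)[1*(12)*conj(1) + 6*(4)*conj(-1) + 3*(0)*conj(1) + 8*(3)*conj(1) + 6*(-2)*conj(-1)]
      = (1/24)[(12) + (-24) + (0) + (24) + (12)] = 24/24 = 1
  <chi_rho, chi_3> = (1/24)[1*(12)*conj(2) + 6*(4)*conj(0) + 3*(0)*conj(2) + 8*(3)*conj(-1) + 6*(-2)*conj(0)]
      = (1/24)[(24) + (0) + (0) + (-24) + (0)] = 0/24 = 0
  <chi_rho, chi_4> = (1/24)[1*(12)*conj(3) + 6*(4)*conj(1) + 3*(0)*conj(-1) + 8*(3)*conj(0) + 6*(-2)*conj(-1)]
      = (1/24)[(36) + (24) + (0) + (0) + (12)] = 72/24 = 3
  <chi_rho, chi_5> = (1/24)[1*(12)*conj(3) + 6*(4)*conj(-1) + 3*(0)*conj(-1) + 8*(3)*conj(0) + 6*(-2)*conj(1)]
      = (1/24)[(36) + (-24) + (0) + (0) + (-12)] = 0/24 = 0
Dimension check: dim(rho) = sum (mult * dim) = 2*1 + 1*1 + 0*2 + 3*3 + 0*3 = 12 = chi_rho(e) = 12.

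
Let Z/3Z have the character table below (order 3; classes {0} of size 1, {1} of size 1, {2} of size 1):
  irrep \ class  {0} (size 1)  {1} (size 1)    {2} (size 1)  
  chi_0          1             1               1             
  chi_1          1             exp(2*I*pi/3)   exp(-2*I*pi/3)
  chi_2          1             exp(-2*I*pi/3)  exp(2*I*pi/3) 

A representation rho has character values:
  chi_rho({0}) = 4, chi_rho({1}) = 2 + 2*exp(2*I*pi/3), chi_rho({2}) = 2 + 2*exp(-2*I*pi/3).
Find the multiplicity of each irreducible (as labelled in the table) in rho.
Multiplicities: chi_0: 2, chi_1: 2, chi_2: 0.

Why: Use <chi_rho, chi> = (1/|G|) sum_C |C| * chi_rho(C) * conj(chi(C)) with |G| = 3 for each irreducible chi in the table:
  <chi_rho, chi_0> = (1/3)[1*(4)*conj(1) + 1*(2 + 2*exp(2*I*pi/3))*conj(1) + 1*(2 + 2*exp(-2*I*pi/3))*conj(1)]
      = (1/3)[(4) + (2 + 2*exp(2*I*pi/3)) + (2 + 2*exp(-2*I*pi/3))] = 6/3 = 2
  <chi_rho, chi_1> = (1/3)[1*(4)*conj(1) + 1*(2 + 2*exp(2*I*pi/3))*conj(exp(2*I*pi/3)) + 1*(2 + 2*exp(-2*I*pi/3))*conj(exp(-2*I*pi/3))]
      = (1/3)[(4) + (2 + 2*exp(-2*I*pi/3)) + (2 + 2*exp(2*I*pi/3))] = 6/3 = 2
  <chi_rho, chi_2> = (1/3)[1*(4)*conj(1) + 1*(2 + 2*exp(2*I*pi/3))*conj(exp(-2*I*pi/3)) + 1*(2 + 2*exp(-2*I*pi/3))*conj(exp(2*I*pi/3))]
      = (1/3)[(4) + (-2) + (-2)] = 0/3 = 0
(Exp terms are combined using exp(i*s)*conj(exp(i*t)) = exp(i*(s-t)), and sums of them are collapsed using the identity that for every m > 1 the m distinct m-th roots of unity sum to 0, e.g. 1 + exp(2*I*pi/3) + exp(-2*I*pi/3) = 0.)
Dimension check: dim(rho) = sum (mult * dim) = 2*1 + 2*1 + 0*1 = 4 = chi_rho(e) = 4.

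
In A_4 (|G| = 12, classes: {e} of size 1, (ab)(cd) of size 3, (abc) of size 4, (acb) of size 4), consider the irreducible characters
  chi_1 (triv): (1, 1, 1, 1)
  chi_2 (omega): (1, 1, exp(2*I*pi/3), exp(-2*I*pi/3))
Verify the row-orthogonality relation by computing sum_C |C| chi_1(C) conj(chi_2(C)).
Sum = 0; so <chi_1, chi_2> = 0 (distinct irreducibles are orthogonal).

Justification: Compute term by term over conjugacy classes (|C| * chi_1(C) * conj(chi_2(C))):
  1*(1)*conj(1) + 3*(1)*conj(1) + 4*(1)*conj(exp(2*I*pi/3)) + 4*(1)*conj(exp(-2*I*pi/3))
  = (1) + (3) + (4*exp(-2*I*pi/3)) + (4*exp(2*I*pi/3))
  = 0.
(Exp terms are combined using exp(i*s)*conj(exp(i*t)) = exp(i*(s-t)), and sums of them are collapsed using the identity that for every m > 1 the m distinct m-th roots of unity sum to 0, e.g. 1 + exp(2*I*pi/3) + exp(-2*I*pi/3) = 0.)
Dividing by |G| = 12 gives 0/12 = 0, matching the row-orthogonality relation <chi_1, chi_2> = [chi_1 = chi_2].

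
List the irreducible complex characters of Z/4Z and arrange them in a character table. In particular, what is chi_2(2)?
Character table of Z/4Z (irreps indexed chi_0,...,chi_3 with chi_k(m) = zeta_4^(k*m), zeta_4 = exp(2*pi*i/4)):
  irrep \ class  {0} (size 1)  {1} (size 1)  {2} (size 1)  {3} (size 1)
  chi_0          1             1             1             1           
  chi_1          1             I             -1            -I          
  chi_2          1             -1            1             -1          
  chi_3          1             -I            -1            I           

Spot check: chi_2(2) = zeta_4^(2*2) = zeta_4^4 = 1.

Reasoning: Z/4Z is abelian, so all 4 irreducible complex representations are 1-dimensional. They are given by chi_k(m) = zeta_4^(k*m) for k = 0,...,3. Row orthogonality: sum_m chi_k(m) conj(chi_l(m)) = 4 * [k = l].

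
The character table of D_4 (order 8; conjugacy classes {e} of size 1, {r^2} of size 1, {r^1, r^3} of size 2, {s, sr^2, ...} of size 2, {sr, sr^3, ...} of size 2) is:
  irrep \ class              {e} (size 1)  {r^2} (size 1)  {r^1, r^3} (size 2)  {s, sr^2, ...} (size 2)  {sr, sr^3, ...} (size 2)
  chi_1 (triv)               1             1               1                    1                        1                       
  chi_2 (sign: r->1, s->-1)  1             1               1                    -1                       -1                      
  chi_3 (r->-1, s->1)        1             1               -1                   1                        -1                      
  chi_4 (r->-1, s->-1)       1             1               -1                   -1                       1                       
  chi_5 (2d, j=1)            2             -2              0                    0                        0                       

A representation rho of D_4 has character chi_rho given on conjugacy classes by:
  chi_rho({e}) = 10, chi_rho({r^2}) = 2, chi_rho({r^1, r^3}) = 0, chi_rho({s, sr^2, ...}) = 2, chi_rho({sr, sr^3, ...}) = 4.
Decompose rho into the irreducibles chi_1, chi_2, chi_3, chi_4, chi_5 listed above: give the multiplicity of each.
Multiplicities: chi_1: 3, chi_2: 0, chi_3: 1, chi_4: 2, chi_5: 2.

Solution. Use <chi_rho, chi> = (1/|G|) sum_C |C| * chi_rho(C) * conj(chi(C)) with |G| = 8 for each irreducible chi in the table:
  <chi_rho, chi_1> = (1/8)[1*(10)*conj(1) + 1*(2)*conj(1) + 2*(0)*conj(1) + 2*(2)*conj(1) + 2*(4)*conj(1)]
      = (1/8)[(10) + (2) + (0) + (4) + (8)] = 24/8 = 3
  <chi_rho, chi_2> = (1/8)[1*(10)*conj(1) + 1*(2)*conj(1) + 2*(0)*conj(1) + 2*(2)*conj(-1) + 2*(4)*conj(-1)]
      = (1/8)[(10) + (2) + (0) + (-4) + (-8)] = 0/8 = 0
  <chi_rho, chi_3> = (1/8)[1*(10)*conj(1) + 1*(2)*conj(1) + 2*(0)*conj(-1) + 2*(2)*conj(1) + 2*(4)*conj(-1)]
      = (1/8)[(10) + (2) + (0) + (4) + (-8)] = 8/8 = 1
  <chi_rho, chi_4> = (1/8)[1*(10)*conj(1) + 1*(2)*conj(1) + 2*(0)*conj(-1) + 2*(2)*conj(-1) + 2*(4)*conj(1)]
      = (1/8)[(10) + (2) + (0) + (-4) + (8)] = 16/8 = 2
  <chi_rho, chi_5> = (1/8)[1*(10)*conj(2) + 1*(2)*conj(-2) + 2*(0)*conj(0) + 2*(2)*conj(0) + 2*(4)*conj(0)]
      = (1/8)[(20) + (-4) + (0) + (0) + (0)] = 16/8 = 2
Dimension check: dim(rho) = sum (mult * dim) = 3*1 + 0*1 + 1*1 + 2*1 + 2*2 = 10 = chi_rho(e) = 10.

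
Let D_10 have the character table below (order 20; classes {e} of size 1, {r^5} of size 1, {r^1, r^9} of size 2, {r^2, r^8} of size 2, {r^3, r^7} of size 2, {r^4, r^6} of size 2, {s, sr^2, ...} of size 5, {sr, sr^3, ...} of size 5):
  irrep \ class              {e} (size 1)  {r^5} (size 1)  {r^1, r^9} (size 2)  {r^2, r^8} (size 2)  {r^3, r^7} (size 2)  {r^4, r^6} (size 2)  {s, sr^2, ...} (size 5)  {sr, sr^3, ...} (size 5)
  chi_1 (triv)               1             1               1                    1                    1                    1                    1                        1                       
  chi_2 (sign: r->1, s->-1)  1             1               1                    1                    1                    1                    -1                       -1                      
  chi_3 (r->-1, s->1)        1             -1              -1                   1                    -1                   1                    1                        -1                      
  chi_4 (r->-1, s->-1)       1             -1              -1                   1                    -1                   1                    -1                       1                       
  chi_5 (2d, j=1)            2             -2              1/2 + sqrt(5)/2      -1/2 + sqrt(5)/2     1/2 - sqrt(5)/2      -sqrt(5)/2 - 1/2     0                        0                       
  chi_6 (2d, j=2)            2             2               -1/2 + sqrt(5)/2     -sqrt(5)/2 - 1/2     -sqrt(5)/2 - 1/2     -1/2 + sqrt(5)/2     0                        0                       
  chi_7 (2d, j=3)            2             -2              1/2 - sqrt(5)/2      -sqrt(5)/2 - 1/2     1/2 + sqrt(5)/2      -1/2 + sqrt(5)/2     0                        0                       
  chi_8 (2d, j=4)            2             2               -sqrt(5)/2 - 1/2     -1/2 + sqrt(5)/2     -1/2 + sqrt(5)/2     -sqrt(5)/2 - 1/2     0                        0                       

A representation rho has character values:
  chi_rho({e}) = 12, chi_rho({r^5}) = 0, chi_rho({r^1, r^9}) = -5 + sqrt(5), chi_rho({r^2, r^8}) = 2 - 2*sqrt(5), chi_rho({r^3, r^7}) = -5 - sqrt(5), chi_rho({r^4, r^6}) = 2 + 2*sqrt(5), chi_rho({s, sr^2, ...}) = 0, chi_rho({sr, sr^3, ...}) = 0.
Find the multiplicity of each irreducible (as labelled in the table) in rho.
Multiplicities: chi_1: 0, chi_2: 0, chi_3: 2, chi_4: 2, chi_5: 0, chi_6: 3, chi_7: 1, chi_8: 0.

Proof sketch: Use <chi_rho, chi> = (1/|G|) sum_C |C| * chi_rho(C) * conj(chi(C)) with |G| = 20 for each irreducible chi in the table:
  <chi_rho, chi_1> = (1/20)[1*(12)*conj(1) + 1*(0)*conj(1) + 2*(-5 + sqrt(5))*conj(1) + 2*(2 - 2*sqrt(5))*conj(1) + 2*(-5 - sqrt(5))*conj(1) + 2*(2 + 2*sqrt(5))*conj(1) + 5*(0)*conj(1) + 5*(0)*conj(1)]
      = (1/20)[(12) + (0) + (-10 + 2*sqrt(5)) + (4 - 4*sqrt(5)) + (-10 - 2*sqrt(5)) + (4 + 4*sqrt(5)) + (0) + (0)] = 0/20 = 0
  <chi_rho, chi_2> = (1/20)[1*(12)*conj(1) + 1*(0)*conj(1) + 2*(-5 + sqrt(5))*conj(1) + 2*(2 - 2*sqrt(5))*conj(1) + 2*(-5 - sqrt(5))*conj(1) + 2*(2 + 2*sqrt(5))*conj(1) + 5*(0)*conj(-1) + 5*(0)*conj(-1)]
      = (1/20)[(12) + (0) + (-10 + 2*sqrt(5)) + (4 - 4*sqrt(5)) + (-10 - 2*sqrt(5)) + (4 + 4*sqrt(5)) + (0) + (0)] = 0/20 = 0
  <chi_rho, chi_3> = (1/20)[1*(12)*conj(1) + 1*(0)*conj(-1) + 2*(-5 + sqrt(5))*conj(-1) + 2*(2 - 2*sqrt(5))*conj(1) + 2*(-5 - sqrt(5))*conj(-1) + 2*(2 + 2*sqrt(5))*conj(1) + 5*(0)*conj(1) + 5*(0)*conj(-1)]
      = (1/20)[(12) + (0) + (10 - 2*sqrt(5)) + (4 - 4*sqrt(5)) + (2*sqrt(5) + 10) + (4 + 4*sqrt(5)) + (0) + (0)] = 40/20 = 2
  <chi_rho, chi_4> = (1/20)[1*(12)*conj(1) + 1*(0)*conj(-1) + 2*(-5 + sqrt(5))*conj(-1) + 2*(2 - 2*sqrt(5))*conj(1) + 2*(-5 - sqrt(5))*conj(-1) + 2*(2 + 2*sqrt(5))*conj(1) + 5*(0)*conj(-1) + 5*(0)*conj(1)]
      = (1/20)[(12) + (0) + (10 - 2*sqrt(5)) + (4 - 4*sqrt(5)) + (2*sqrt(5) + 10) + (4 + 4*sqrt(5)) + (0) + (0)] = 40/20 = 2
  <chi_rho, chi_5> = (1/20)[1*(12)*conj(2) + 1*(0)*conj(-2) + 2*(-5 + sqrt(5))*conj(1/2 + sqrt(5)/2) + 2*(2 - 2*sqrt(5))*conj(-1/2 + sqrt(5)/2) + 2*(-5 - sqrt(5))*conj(1/2 - sqrt(5)/2) + 2*(2 + 2*sqrt(5))*conj(-sqrt(5)/2 - 1/2) + 5*(0)*conj(0) + 5*(0)*conj(0)]
      = (1/20)[(24) + (0) + (-4*sqrt(5)) + (-12 + 4*sqrt(5)) + (4*sqrt(5)) + (-12 - 4*sqrt(5)) + (0) + (0)] = 0/20 = 0
  <chi_rho, chi_6> = (1/20)[1*(12)*conj(2) + 1*(0)*conj(2) + 2*(-5 + sqrt(5))*conj(-1/2 + sqrt(5)/2) + 2*(2 - 2*sqrt(5))*conj(-sqrt(5)/2 - 1/2) + 2*(-5 - sqrt(5))*conj(-sqrt(5)/2 - 1/2) + 2*(2 + 2*sqrt(5))*conj(-1/2 + sqrt(5)/2) + 5*(0)*conj(0) + 5*(0)*conj(0)]
      = (1/20)[(24) + (0) + (10 - 6*sqrt(5)) + (8) + (10 + 6*sqrt(5)) + (8) + (0) + (0)] = 60/20 = 3
  <chi_rho, chi_7> = (1/20)[1*(12)*conj(2) + 1*(0)*conj(-2) + 2*(-5 + sqrt(5))*conj(1/2 - sqrt(5)/2) + 2*(2 - 2*sqrt(5))*conj(-sqrt(5)/2 - 1/2) + 2*(-5 - sqrt(5))*conj(1/2 + sqrt(5)/2) + 2*(2 + 2*sqrt(5))*conj(-1/2 + sqrt(5)/2) + 5*(0)*conj(0) + 5*(0)*conj(0)]
      = (1/20)[(24) + (0) + (-10 + 6*sqrt(5)) + (8) + (-6*sqrt(5) - 10) + (8) + (0) + (0)] = 20/20 = 1
  <chi_rho, chi_8> = (1/20)[1*(12)*conj(2) + 1*(0)*conj(2) + 2*(-5 + sqrt(5))*conj(-sqrt(5)/2 - 1/2) + 2*(2 - 2*sqrt(5))*conj(-1/2 + sqrt(5)/2) + 2*(-5 - sqrt(5))*conj(-1/2 + sqrt(5)/2) + 2*(2 + 2*sqrt(5))*conj(-sqrt(5)/2 - 1/2) + 5*(0)*conj(0) + 5*(0)*conj(0)]
      = (1/20)[(24) + (0) + (4*sqrt(5)) + (-12 + 4*sqrt(5)) + (-4*sqrt(5)) + (-12 - 4*sqrt(5)) + (0) + (0)] = 0/20 = 0
Dimension check: dim(rho) = sum (mult * dim) = 0*1 + 0*1 + 2*1 + 2*1 + 0*2 + 3*2 + 1*2 + 0*2 = 12 = chi_rho(e) = 12.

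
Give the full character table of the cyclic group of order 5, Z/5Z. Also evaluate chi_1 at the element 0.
Character table of Z/5Z (irreps indexed chi_0,...,chi_4 with chi_k(m) = zeta_5^(k*m), zeta_5 = exp(2*pi*i/5)):
  irrep \ class  {0} (size 1)  {1} (size 1)    {2} (size 1)    {3} (size 1)    {4} (size 1)  
  chi_0          1             1               1               1               1             
  chi_1          1             exp(2*I*pi/5)   exp(4*I*pi/5)   exp(-4*I*pi/5)  exp(-2*I*pi/5)
  chi_2          1             exp(4*I*pi/5)   exp(-2*I*pi/5)  exp(2*I*pi/5)   exp(-4*I*pi/5)
  chi_3          1             exp(-4*I*pi/5)  exp(2*I*pi/5)   exp(-2*I*pi/5)  exp(4*I*pi/5) 
  chi_4          1             exp(-2*I*pi/5)  exp(-4*I*pi/5)  exp(4*I*pi/5)   exp(2*I*pi/5) 

Spot check: chi_1(0) = zeta_5^(1*0) = zeta_5^0 = 1.

Why: Z/5Z is abelian, so all 5 irreducible complex representations are 1-dimensional. They are given by chi_k(m) = zeta_5^(k*m) for k = 0,...,4. Row orthogonality: sum_m chi_k(m) conj(chi_l(m)) = 5 * [k = l].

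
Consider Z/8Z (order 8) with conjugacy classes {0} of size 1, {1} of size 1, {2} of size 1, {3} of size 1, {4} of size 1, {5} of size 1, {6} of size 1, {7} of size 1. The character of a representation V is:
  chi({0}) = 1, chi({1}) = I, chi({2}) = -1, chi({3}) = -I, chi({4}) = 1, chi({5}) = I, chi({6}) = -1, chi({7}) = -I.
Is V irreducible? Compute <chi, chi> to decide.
Irreducible: <chi, chi> = 1.

Proof sketch: <chi, chi> = (1/|G|) sum_C |C| * |chi(C)|^2 = (1/8)[1*|1|^2 + 1*|I|^2 + 1*|-1|^2 + 1*|-I|^2 + 1*|1|^2 + 1*|I|^2 + 1*|-1|^2 + 1*|-I|^2]
  = (1/8)[(1) + (1) + (1) + (1) + (1) + (1) + (1) + (1)] = 8/8 = 1.
(Exp terms are combined using exp(i*s)*conj(exp(i*t)) = exp(i*(s-t)), and sums of them are collapsed using the identity that for every m > 1 the m distinct m-th roots of unity sum to 0, e.g. 1 + exp(2*I*pi/3) + exp(-2*I*pi/3) = 0.)
A character is irreducible iff <chi, chi> = 1, so this representation is irreducible.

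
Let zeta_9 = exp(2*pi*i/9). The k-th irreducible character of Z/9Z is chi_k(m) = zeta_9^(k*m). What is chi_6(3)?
chi_6(3) = zeta_9^18 = 1

Derivation: chi_6(3) = zeta_9^(6*3) = zeta_9^18. Since zeta_9^9 = 1, this equals zeta_9^0 = exp(2*pi*i*0/9) = 1.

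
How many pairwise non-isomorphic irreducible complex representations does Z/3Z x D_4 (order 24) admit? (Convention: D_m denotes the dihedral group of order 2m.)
15

Explanation: The number of irreducible complex representations of a finite group equals its number of conjugacy classes. For a direct product, #classes(G x H) = #classes(G) * #classes(H). Z/3Z has 3 classes (abelian), D_4 has 5 classes, so 3 * 5 = 15, so Z/3Z x D_4 (order 24) has exactly 15 irreducible complex representations.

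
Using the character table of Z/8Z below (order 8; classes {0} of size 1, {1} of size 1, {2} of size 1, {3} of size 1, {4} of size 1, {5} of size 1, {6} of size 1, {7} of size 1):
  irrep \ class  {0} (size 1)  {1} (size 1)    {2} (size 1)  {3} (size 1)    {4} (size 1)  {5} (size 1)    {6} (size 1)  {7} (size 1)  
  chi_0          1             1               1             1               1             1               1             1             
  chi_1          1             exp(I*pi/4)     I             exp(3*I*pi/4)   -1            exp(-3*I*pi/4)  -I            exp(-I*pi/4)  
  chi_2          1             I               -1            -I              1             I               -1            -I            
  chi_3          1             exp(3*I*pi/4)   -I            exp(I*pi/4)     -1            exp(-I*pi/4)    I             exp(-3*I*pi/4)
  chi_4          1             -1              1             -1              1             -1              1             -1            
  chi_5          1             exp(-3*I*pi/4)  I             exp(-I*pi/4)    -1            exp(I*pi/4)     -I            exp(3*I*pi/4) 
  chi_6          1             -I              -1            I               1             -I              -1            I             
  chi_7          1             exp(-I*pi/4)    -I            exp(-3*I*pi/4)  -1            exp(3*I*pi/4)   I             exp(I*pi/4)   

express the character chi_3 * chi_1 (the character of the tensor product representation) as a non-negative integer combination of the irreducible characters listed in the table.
chi_3 tensor chi_1 = chi_4 (all other irreducibles have multiplicity 0).

Proof sketch: The character of a tensor product is the pointwise product (chi_3 * chi_1)(C) = chi_3(C) * chi_1(C):
  {0}: (1)*(1), {1}: (exp(3*I*pi/4))*(exp(I*pi/4)), {2}: (-I)*(I), {3}: (exp(I*pi/4))*(exp(3*I*pi/4)), {4}: (-1)*(-1), {5}: (exp(-I*pi/4))*(exp(-3*I*pi/4)), {6}: (I)*(-I), {7}: (exp(-3*I*pi/4))*(exp(-I*pi/4))
so (chi_3 * chi_1) takes values
  {0} -> 1, {1} -> -1, {2} -> 1, {3} -> -1, {4} -> 1, {5} -> -1, {6} -> 1, {7} -> -1.
Now take the inner product of this character with each irreducible chi from the table, <chi_3*chi_1, chi> = (1/8) sum_C |C| (chi_3*chi_1)(C) conj(chi(C)):
  <chi_3*chi_1, chi_0> = (1/8)[1*(1)*conj(1) + 1*(-1)*conj(1) + 1*(1)*conj(1) + 1*(-1)*conj(1) + 1*(1)*conj(1) + 1*(-1)*conj(1) + 1*(1)*conj(1) + 1*(-1)*conj(1)]
      = (1/8)[(1) + (-1) + (1) + (-1) + (1) + (-1) + (1) + (-1)] = 0/8 = 0
  <chi_3*chi_1, chi_1> = (1/8)[1*(1)*conj(1) + 1*(-1)*conj(exp(I*pi/4)) + 1*(1)*conj(I) + 1*(-1)*conj(exp(3*I*pi/4)) + 1*(1)*conj(-1) + 1*(-1)*conj(exp(-3*I*pi/4)) + 1*(1)*conj(-I) + 1*(-1)*conj(exp(-I*pi/4))]
      = (1/8)[(1) + (-exp(-I*pi/4)) + (-I) + (-exp(-3*I*pi/4)) + (-1) + (-exp(3*I*pi/4)) + (I) + (-exp(I*pi/4))] = 0/8 = 0
  <chi_3*chi_1, chi_2> = (1/8)[1*(1)*conj(1) + 1*(-1)*conj(I) + 1*(1)*conj(-1) + 1*(-1)*conj(-I) + 1*(1)*conj(1) + 1*(-1)*conj(I) + 1*(1)*conj(-1) + 1*(-1)*conj(-I)]
      = (1/8)[(1) + (I) + (-1) + (-I) + (1) + (I) + (-1) + (-I)] = 0/8 = 0
  <chi_3*chi_1, chi_3> = (1/8)[1*(1)*conj(1) + 1*(-1)*conj(exp(3*I*pi/4)) + 1*(1)*conj(-I) + 1*(-1)*conj(exp(I*pi/4)) + 1*(1)*conj(-1) + 1*(-1)*conj(exp(-I*pi/4)) + 1*(1)*conj(I) + 1*(-1)*conj(exp(-3*I*pi/4))]
      = (1/8)[(1) + (-exp(-3*I*pi/4)) + (I) + (-exp(-I*pi/4)) + (-1) + (-exp(I*pi/4)) + (-I) + (-exp(3*I*pi/4))] = 0/8 = 0
  <chi_3*chi_1, chi_4> = (1/8)[1*(1)*conj(1) + 1*(-1)*conj(-1) + 1*(1)*conj(1) + 1*(-1)*conj(-1) + 1*(1)*conj(1) + 1*(-1)*conj(-1) + 1*(1)*conj(1) + 1*(-1)*conj(-1)]
      = (1/8)[(1) + (1) + (1) + (1) + (1) + (1) + (1) + (1)] = 8/8 = 1
  <chi_3*chi_1, chi_5> = (1/8)[1*(1)*conj(1) + 1*(-1)*conj(exp(-3*I*pi/4)) + 1*(1)*conj(I) + 1*(-1)*conj(exp(-I*pi/4)) + 1*(1)*conj(-1) + 1*(-1)*conj(exp(I*pi/4)) + 1*(1)*conj(-I) + 1*(-1)*conj(exp(3*I*pi/4))]
      = (1/8)[(1) + (-exp(3*I*pi/4)) + (-I) + (-exp(I*pi/4)) + (-1) + (-exp(-I*pi/4)) + (I) + (-exp(-3*I*pi/4))] = 0/8 = 0
  <chi_3*chi_1, chi_6> = (1/8)[1*(1)*conj(1) + 1*(-1)*conj(-I) + 1*(1)*conj(-1) + 1*(-1)*conj(I) + 1*(1)*conj(1) + 1*(-1)*conj(-I) + 1*(1)*conj(-1) + 1*(-1)*conj(I)]
      = (1/8)[(1) + (-I) + (-1) + (I) + (1) + (-I) + (-1) + (I)] = 0/8 = 0
  <chi_3*chi_1, chi_7> = (1/8)[1*(1)*conj(1) + 1*(-1)*conj(exp(-I*pi/4)) + 1*(1)*conj(-I) + 1*(-1)*conj(exp(-3*I*pi/4)) + 1*(1)*conj(-1) + 1*(-1)*conj(exp(3*I*pi/4)) + 1*(1)*conj(I) + 1*(-1)*conj(exp(I*pi/4))]
      = (1/8)[(1) + (-exp(I*pi/4)) + (I) + (-exp(3*I*pi/4)) + (-1) + (-exp(-3*I*pi/4)) + (-I) + (-exp(-I*pi/4))] = 0/8 = 0
(Exp terms are combined using exp(i*s)*conj(exp(i*t)) = exp(i*(s-t)), and sums of them are collapsed using the identity that for every m > 1 the m distinct m-th roots of unity sum to 0, e.g. 1 + exp(2*I*pi/3) + exp(-2*I*pi/3) = 0.)
Hence the multiplicities are chi_4: 1. Dimension check: dim(chi_3)*dim(chi_1) = 1*1 = 1 and sum (mult * dim) = 1*1 = 1.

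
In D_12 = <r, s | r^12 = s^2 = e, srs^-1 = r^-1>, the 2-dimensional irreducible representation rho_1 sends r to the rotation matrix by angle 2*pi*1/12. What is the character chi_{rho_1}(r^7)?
chi_{rho_1}(r^7) = 2*cos(2*pi*1*7/12) = -sqrt(3)

Derivation: rho_1(r^7) is rotation by angle 2*pi*1*7/12, whose trace is 2*cos(2*pi*1*7/12) = -sqrt(3).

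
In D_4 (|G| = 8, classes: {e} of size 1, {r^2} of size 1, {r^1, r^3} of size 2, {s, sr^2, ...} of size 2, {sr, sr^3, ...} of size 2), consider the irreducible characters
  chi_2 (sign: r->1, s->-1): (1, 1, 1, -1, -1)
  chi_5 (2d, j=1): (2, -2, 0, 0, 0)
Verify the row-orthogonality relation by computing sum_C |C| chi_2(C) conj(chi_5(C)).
Sum = 0; so <chi_2, chi_5> = 0 (distinct irreducibles are orthogonal).

Why: Compute term by term over conjugacy classes (|C| * chi_2(C) * conj(chi_5(C))):
  1*(1)*conj(2) + 1*(1)*conj(-2) + 2*(1)*conj(0) + 2*(-1)*conj(0) + 2*(-1)*conj(0)
  = (2) + (-2) + (0) + (0) + (0)
  = 0.
Dividing by |G| = 8 gives 0/8 = 0, matching the row-orthogonality relation <chi_2, chi_5> = [chi_2 = chi_5].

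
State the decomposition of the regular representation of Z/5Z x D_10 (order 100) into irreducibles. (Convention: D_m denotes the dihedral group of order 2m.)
Each irreducible V_i of dimension d_i appears with multiplicity d_i, i.e. rho_reg = (direct sum over all irreducibles V_i) d_i V_i. The irreducible dimensions for Z/5Z x D_10 are 1, 1, 1, 1, 1, 1, 1, 1, 1, 1, 1, 1, 1, 1, 1, 1, 1, 1, 1, 1, 2, 2, 2, 2, 2, 2, 2, 2, 2, 2, 2, 2, 2, 2, 2, 2, 2, 2, 2, 2: 20 irreducibles of dimension 1, each with multiplicity 1; 20 irreducibles of dimension 2, each with multiplicity 2. Total dimension 20*1*1 + 20*2*2 = 100 = |G|.

Explanation: General theorem: in the regular representation of a finite group G, each irreducible appears with multiplicity equal to its dimension. Check: dim(rho_reg) = sum d_i^2 = 1 + 1 + 1 + 1 + 1 + 1 + 1 + 1 + 1 + 1 + 1 + 1 + 1 + 1 + 1 + 1 + 1 + 1 + 1 + 1 + 4 + 4 + 4 + 4 + 4 + 4 + 4 + 4 + 4 + 4 + 4 + 4 + 4 + 4 + 4 + 4 + 4 + 4 + 4 + 4 = 100 = |G|.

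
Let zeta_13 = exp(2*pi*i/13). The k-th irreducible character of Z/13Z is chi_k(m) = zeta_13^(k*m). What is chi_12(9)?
chi_12(9) = zeta_13^108 = exp(8*I*pi/13)

Derivation: chi_12(9) = zeta_13^(12*9) = zeta_13^108. Since zeta_13^13 = 1, this equals zeta_13^4 = exp(2*pi*i*4/13) = exp(8*I*pi/13).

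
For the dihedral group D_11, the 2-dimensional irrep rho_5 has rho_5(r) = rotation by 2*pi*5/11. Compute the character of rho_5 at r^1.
chi_{rho_5}(r^1) = 2*cos(2*pi*5*1/11) = -2*cos(pi/11)

Reasoning: rho_5(r^1) is rotation by angle 2*pi*5*1/11, whose trace is 2*cos(2*pi*5*1/11) = -2*cos(pi/11).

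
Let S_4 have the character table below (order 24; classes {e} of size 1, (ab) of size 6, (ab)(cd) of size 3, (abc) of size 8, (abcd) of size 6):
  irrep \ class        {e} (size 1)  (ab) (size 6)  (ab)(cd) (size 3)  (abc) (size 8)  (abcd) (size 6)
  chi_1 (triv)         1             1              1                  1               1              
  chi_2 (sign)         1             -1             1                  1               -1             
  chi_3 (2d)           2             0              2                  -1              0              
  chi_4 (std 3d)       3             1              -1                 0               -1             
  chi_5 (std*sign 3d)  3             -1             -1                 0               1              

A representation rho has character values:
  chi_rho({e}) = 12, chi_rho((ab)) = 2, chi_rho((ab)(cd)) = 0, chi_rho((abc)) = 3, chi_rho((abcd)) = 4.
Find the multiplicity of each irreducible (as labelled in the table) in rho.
Multiplicities: chi_1: 3, chi_2: 0, chi_3: 0, chi_4: 1, chi_5: 2.

Details: Use <chi_rho, chi> = (1/|G|) sum_C |C| * chi_rho(C) * conj(chi(C)) with |G| = 24 for each irreducible chi in the table:
  <chi_rho, chi_1> = (1/24)[1*(12)*conj(1) + 6*(2)*conj(1) + 3*(0)*conj(1) + 8*(3)*conj(1) + 6*(4)*conj(1)]
      = (1/24)[(12) + (12) + (0) + (24) + (24)] = 72/24 = 3
  <chi_rho, chi_2> = (1/24)[1*(12)*conj(1) + 6*(2)*conj(-1) + 3*(0)*conj(1) + 8*(3)*conj(1) + 6*(4)*conj(-1)]
      = (1/24)[(12) + (-12) + (0) + (24) + (-24)] = 0/24 = 0
  <chi_rho, chi_3> = (1/24)[1*(12)*conj(2) + 6*(2)*conj(0) + 3*(0)*conj(2) + 8*(3)*conj(-1) + 6*(4)*conj(0)]
      = (1/24)[(24) + (0) + (0) + (-24) + (0)] = 0/24 = 0
  <chi_rho, chi_4> = (1/24)[1*(12)*conj(3) + 6*(2)*conj(1) + 3*(0)*conj(-1) + 8*(3)*conj(0) + 6*(4)*conj(-1)]
      = (1/24)[(36) + (12) + (0) + (0) + (-24)] = 24/24 = 1
  <chi_rho, chi_5> = (1/24)[1*(12)*conj(3) + 6*(2)*conj(-1) + 3*(0)*conj(-1) + 8*(3)*conj(0) + 6*(4)*conj(1)]
      = (1/24)[(36) + (-12) + (0) + (0) + (24)] = 48/24 = 2
Dimension check: dim(rho) = sum (mult * dim) = 3*1 + 0*1 + 0*2 + 1*3 + 2*3 = 12 = chi_rho(e) = 12.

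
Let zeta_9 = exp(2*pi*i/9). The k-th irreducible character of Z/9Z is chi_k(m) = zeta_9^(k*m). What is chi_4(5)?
chi_4(5) = zeta_9^20 = exp(4*I*pi/9)

Argument: chi_4(5) = zeta_9^(4*5) = zeta_9^20. Since zeta_9^9 = 1, this equals zeta_9^2 = exp(2*pi*i*2/9) = exp(4*I*pi/9).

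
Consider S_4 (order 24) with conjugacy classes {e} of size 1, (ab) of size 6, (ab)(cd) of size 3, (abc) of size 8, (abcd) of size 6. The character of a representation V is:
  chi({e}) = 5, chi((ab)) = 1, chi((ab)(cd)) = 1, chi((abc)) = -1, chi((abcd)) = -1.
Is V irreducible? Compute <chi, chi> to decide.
Not irreducible (reducible): <chi, chi> = 2 > 1.

Proof sketch: <chi, chi> = (1/|G|) sum_C |C| * |chi(C)|^2 = (1/24)[1*|5|^2 + 6*|1|^2 + 3*|1|^2 + 8*|-1|^2 + 6*|-1|^2]
  = (1/24)[(25) + (6) + (3) + (8) + (6)] = 48/24 = 2.
A character is irreducible iff <chi, chi> = 1, so this representation is reducible.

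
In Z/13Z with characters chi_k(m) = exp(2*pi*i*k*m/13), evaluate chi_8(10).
chi_8(10) = zeta_13^80 = exp(4*I*pi/13)

Explanation: chi_8(10) = zeta_13^(8*10) = zeta_13^80. Since zeta_13^13 = 1, this equals zeta_13^2 = exp(2*pi*i*2/13) = exp(4*I*pi/13).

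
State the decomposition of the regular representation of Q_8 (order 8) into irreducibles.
Each irreducible V_i of dimension d_i appears with multiplicity d_i, i.e. rho_reg = (direct sum over all irreducibles V_i) d_i V_i. The irreducible dimensions for Q_8 are 1, 1, 1, 1, 2: 4 irreducibles of dimension 1, each with multiplicity 1; 1 irreducible of dimension 2, with multiplicity 2. Total dimension 4*1*1 + 1*2*2 = 8 = |G|.

Argument: General theorem: in the regular representation of a finite group G, each irreducible appears with multiplicity equal to its dimension. Check: dim(rho_reg) = sum d_i^2 = 1 + 1 + 1 + 1 + 4 = 8 = |G|.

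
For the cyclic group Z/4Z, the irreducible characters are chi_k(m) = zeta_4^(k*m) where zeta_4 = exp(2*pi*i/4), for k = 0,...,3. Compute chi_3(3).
chi_3(3) = zeta_4^9 = I

chi_3(3) = zeta_4^(3*3) = zeta_4^9. Since zeta_4^4 = 1, this equals zeta_4^1 = exp(2*pi*i*1/4) = I.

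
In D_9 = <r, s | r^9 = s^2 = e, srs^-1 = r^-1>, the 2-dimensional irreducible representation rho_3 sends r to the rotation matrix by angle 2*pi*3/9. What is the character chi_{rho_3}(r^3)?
chi_{rho_3}(r^3) = 2*cos(2*pi*3*3/9) = 2

Justification: rho_3(r^3) is rotation by angle 2*pi*3*3/9, whose trace is 2*cos(2*pi*3*3/9) = 2.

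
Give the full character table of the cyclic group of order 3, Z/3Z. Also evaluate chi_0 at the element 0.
Character table of Z/3Z (irreps indexed chi_0,...,chi_2 with chi_k(m) = zeta_3^(k*m), zeta_3 = exp(2*pi*i/3)):
  irrep \ class  {0} (size 1)  {1} (size 1)    {2} (size 1)  
  chi_0          1             1               1             
  chi_1          1             exp(2*I*pi/3)   exp(-2*I*pi/3)
  chi_2          1             exp(-2*I*pi/3)  exp(2*I*pi/3) 

Spot check: chi_0(0) = zeta_3^(0*0) = zeta_3^0 = 1.

Working: Z/3Z is abelian, so all 3 irreducible complex representations are 1-dimensional. They are given by chi_k(m) = zeta_3^(k*m) for k = 0,...,2. Row orthogonality: sum_m chi_k(m) conj(chi_l(m)) = 3 * [k = l].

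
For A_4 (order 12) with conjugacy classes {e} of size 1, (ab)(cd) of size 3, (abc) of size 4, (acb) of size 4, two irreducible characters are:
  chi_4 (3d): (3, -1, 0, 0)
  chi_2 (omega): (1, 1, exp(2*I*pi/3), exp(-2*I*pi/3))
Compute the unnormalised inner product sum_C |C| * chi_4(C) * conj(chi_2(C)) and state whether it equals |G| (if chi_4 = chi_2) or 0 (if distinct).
Sum = 0; so <chi_4, chi_2> = 0 (distinct irreducibles are orthogonal).

Solution. Compute term by term over conjugacy classes (|C| * chi_4(C) * conj(chi_2(C))):
  1*(3)*conj(1) + 3*(-1)*conj(1) + 4*(0)*conj(exp(2*I*pi/3)) + 4*(0)*conj(exp(-2*I*pi/3))
  = (3) + (-3) + (0) + (0)
  = 0.
(Exp terms are combined using exp(i*s)*conj(exp(i*t)) = exp(i*(s-t)), and sums of them are collapsed using the identity that for every m > 1 the m distinct m-th roots of unity sum to 0, e.g. 1 + exp(2*I*pi/3) + exp(-2*I*pi/3) = 0.)
Dividing by |G| = 12 gives 0/12 = 0, matching the row-orthogonality relation <chi_4, chi_2> = [chi_4 = chi_2].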